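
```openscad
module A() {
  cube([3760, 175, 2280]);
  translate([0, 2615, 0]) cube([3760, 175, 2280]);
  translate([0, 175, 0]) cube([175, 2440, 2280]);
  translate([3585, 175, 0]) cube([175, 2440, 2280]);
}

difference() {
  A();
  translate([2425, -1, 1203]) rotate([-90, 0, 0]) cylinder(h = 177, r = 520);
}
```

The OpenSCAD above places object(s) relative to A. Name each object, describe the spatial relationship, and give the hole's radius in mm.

A is a house frame. The house frame has a circular hole through its front wall. The hole's radius is 520 mm.

The subtracted cylinder has r = 520 mm.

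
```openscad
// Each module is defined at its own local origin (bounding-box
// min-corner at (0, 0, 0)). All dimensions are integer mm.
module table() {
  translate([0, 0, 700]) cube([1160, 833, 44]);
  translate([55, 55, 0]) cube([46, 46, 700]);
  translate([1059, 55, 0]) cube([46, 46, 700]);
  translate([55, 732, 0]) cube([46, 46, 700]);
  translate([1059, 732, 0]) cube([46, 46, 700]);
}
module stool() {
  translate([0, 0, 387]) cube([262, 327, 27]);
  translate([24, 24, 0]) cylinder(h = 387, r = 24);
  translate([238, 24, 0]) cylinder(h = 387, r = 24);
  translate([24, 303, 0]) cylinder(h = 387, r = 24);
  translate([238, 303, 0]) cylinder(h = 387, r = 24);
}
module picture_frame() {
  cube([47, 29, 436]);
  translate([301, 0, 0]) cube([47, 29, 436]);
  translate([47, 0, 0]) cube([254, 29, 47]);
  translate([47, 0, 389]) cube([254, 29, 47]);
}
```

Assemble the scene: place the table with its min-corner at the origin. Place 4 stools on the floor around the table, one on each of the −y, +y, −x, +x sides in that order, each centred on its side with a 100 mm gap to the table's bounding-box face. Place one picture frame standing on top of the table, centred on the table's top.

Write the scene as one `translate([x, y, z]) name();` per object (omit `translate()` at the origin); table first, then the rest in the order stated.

table();
translate([449, -427, 0]) stool();
translate([449, 933, 0]) stool();
translate([-362, 253, 0]) stool();
translate([1260, 253, 0]) stool();
translate([406, 402, 744]) picture_frame();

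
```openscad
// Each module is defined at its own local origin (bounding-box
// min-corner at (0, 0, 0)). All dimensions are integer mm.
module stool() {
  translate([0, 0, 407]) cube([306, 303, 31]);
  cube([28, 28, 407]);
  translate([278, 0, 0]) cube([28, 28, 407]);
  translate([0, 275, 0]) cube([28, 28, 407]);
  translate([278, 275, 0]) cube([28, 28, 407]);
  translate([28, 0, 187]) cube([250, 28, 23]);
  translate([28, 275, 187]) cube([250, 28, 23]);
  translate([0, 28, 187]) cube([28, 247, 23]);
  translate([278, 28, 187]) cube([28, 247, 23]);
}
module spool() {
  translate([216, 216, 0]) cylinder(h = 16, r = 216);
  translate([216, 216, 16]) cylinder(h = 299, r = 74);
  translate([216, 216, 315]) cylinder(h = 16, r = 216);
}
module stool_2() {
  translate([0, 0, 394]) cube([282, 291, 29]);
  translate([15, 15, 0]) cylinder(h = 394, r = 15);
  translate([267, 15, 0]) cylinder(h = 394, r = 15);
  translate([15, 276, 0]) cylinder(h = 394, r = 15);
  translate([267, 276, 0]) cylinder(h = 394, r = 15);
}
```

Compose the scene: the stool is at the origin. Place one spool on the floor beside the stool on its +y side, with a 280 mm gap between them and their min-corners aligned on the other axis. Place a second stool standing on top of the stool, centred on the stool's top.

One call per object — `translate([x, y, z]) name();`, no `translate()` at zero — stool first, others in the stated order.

stool();
translate([0, 583, 0]) spool();
translate([12, 6, 438]) stool_2();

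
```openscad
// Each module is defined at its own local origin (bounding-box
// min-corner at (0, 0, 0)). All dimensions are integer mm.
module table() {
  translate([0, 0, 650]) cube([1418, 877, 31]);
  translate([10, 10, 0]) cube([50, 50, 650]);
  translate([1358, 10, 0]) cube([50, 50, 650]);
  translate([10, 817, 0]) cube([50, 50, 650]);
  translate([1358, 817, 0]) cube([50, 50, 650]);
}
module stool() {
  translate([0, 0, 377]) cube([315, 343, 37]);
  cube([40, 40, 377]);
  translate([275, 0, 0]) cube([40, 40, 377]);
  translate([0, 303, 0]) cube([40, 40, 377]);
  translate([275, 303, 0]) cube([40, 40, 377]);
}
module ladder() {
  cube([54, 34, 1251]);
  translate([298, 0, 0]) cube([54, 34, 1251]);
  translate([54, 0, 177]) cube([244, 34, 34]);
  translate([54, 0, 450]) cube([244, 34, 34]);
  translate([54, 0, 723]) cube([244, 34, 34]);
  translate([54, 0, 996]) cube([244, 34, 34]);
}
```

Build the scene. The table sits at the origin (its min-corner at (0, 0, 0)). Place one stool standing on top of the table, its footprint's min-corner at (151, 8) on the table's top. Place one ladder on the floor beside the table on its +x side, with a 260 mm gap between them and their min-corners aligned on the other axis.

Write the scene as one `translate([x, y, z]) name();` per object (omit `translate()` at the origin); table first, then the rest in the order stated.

table();
translate([151, 8, 681]) stool();
translate([1678, 0, 0]) ladder();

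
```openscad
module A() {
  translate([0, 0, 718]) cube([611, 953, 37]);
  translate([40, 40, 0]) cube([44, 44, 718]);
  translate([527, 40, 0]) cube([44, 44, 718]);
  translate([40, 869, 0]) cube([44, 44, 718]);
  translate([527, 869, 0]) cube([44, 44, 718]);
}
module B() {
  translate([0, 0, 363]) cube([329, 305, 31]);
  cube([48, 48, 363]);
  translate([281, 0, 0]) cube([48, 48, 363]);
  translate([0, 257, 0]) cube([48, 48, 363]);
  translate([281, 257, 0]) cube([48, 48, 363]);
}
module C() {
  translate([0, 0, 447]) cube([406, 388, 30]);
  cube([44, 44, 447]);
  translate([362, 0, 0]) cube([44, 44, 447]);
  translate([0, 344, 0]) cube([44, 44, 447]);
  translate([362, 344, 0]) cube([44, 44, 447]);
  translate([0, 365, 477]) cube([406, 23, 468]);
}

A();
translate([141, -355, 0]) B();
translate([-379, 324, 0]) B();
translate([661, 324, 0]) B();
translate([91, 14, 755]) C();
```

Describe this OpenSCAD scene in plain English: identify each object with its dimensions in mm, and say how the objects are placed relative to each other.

A is a table: top 611 mm (x) × 953 mm (y), 37 mm thick, upper face at z = 755 mm, on four 44×44 mm square legs, each inset 40 mm from the nearest pair of top edges, running from z = 0 to the bottom of the top.

B is a four-legged stool. The seat is 329×305 mm, 31 mm thick, top at z = 394 mm. It stands on four square legs, each 48×48 mm in cross-section, from z = 0 to the seat underside, each flush with a corner of the seat.

C is a chair. The seat is a 406×388×30 mm slab with its top at z = 477 mm, on four 44×44 mm corner legs (flush with the seat edges, standing on z = 0). A flat backrest 23 mm thick, 468 mm tall, spans the full seat width and rises from the seat top along its +y edge, rear face flush with the rear of the seat.

Three stools sit around the table at the −y, −x, +x sides. The chair is on top of the table.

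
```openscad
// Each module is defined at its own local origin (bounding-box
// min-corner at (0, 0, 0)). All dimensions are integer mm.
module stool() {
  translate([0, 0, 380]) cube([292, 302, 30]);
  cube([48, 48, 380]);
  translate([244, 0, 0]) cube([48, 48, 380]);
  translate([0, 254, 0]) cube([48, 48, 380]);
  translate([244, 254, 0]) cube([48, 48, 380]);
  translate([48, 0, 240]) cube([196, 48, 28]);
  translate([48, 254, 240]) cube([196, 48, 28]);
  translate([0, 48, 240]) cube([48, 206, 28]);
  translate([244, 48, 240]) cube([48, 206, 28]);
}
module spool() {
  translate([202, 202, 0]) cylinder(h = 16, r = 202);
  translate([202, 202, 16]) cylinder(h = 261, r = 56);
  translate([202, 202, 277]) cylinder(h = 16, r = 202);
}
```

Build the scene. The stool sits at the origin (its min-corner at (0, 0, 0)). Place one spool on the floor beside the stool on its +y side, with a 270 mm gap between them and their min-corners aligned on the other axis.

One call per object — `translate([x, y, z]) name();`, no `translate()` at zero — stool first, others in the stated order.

stool();
translate([0, 572, 0]) spool();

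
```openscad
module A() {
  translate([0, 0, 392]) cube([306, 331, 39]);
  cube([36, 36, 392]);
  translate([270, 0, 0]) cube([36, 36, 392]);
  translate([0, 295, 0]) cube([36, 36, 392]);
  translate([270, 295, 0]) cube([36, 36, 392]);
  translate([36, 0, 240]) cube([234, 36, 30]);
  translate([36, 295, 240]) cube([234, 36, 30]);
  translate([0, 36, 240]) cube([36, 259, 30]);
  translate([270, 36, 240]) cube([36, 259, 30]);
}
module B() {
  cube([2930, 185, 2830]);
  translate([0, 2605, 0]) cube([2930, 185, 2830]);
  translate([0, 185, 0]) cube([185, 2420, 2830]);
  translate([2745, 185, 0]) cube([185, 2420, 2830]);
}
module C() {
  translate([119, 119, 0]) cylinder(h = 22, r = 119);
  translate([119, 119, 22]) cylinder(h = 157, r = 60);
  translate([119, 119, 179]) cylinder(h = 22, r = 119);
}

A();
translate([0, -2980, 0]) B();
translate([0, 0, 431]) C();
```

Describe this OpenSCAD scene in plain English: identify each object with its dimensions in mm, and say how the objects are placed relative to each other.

A is a simple wooden stool: a rectangular seat 306 mm (x) by 331 mm (y), 39 mm thick, top face at z = 431 mm, on four square legs, each 36×36 mm in cross-section. The legs rest on z = 0, each flush with a corner of the seat. Four stretchers, 36 mm wide and 30 mm tall, connect adjacent legs with their undersides at z = 240 mm, each running between the inner faces of the legs it joins and aligned with the legs' outer faces on the other axis.

B is a box-shaped house frame (walls only): outside footprint 2930×2790 mm, wall height 2830 mm, wall thickness 185 mm. The two y-facing walls run the full x-width; the two x-facing walls fit between the inner faces of the y-facing walls.

C is a spool: two coaxial disc flanges of radius 119 mm and thickness 22 mm, joined by a core cylinder of radius 60 mm and height 157 mm. The lower flange rests on z = 0 and the three cylinders share a vertical axis.

The house frame is on the floor beside the stool on its −y side. The spool is on top of the stool.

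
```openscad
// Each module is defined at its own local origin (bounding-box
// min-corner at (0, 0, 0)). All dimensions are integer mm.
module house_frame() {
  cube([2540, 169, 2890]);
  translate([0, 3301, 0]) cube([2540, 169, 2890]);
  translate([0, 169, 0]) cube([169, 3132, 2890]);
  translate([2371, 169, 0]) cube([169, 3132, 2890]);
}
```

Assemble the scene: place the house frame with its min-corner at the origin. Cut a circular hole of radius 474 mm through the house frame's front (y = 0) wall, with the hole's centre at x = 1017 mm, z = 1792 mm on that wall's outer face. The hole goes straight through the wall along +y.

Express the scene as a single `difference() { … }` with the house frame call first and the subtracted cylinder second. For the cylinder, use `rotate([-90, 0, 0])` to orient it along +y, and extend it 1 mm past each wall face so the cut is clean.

difference() {
  house_frame();
  translate([1017, -1, 1792]) rotate([-90, 0, 0]) cylinder(h = 171, r = 474);
}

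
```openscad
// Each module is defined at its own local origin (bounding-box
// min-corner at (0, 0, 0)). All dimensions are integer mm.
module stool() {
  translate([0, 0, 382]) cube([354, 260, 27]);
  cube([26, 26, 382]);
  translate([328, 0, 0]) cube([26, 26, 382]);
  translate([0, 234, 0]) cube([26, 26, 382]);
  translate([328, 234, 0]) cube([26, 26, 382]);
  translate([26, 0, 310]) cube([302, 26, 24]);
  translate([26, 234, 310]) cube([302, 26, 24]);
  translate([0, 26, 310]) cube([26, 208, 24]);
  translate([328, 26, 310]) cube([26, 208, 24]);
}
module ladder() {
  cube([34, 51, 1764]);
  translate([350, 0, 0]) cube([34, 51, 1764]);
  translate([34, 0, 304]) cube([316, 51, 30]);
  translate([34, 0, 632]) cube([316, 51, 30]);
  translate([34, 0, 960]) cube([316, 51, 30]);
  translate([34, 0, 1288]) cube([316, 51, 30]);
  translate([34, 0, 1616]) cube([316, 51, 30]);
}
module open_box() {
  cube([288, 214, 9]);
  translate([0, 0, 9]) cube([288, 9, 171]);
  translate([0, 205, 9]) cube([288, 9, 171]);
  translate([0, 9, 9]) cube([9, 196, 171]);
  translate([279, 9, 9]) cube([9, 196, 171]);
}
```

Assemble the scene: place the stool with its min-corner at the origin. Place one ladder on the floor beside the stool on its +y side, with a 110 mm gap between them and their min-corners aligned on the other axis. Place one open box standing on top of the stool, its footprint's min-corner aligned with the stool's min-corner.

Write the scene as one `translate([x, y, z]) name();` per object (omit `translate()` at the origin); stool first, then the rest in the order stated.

stool();
translate([0, 370, 0]) ladder();
translate([0, 0, 409]) open_box();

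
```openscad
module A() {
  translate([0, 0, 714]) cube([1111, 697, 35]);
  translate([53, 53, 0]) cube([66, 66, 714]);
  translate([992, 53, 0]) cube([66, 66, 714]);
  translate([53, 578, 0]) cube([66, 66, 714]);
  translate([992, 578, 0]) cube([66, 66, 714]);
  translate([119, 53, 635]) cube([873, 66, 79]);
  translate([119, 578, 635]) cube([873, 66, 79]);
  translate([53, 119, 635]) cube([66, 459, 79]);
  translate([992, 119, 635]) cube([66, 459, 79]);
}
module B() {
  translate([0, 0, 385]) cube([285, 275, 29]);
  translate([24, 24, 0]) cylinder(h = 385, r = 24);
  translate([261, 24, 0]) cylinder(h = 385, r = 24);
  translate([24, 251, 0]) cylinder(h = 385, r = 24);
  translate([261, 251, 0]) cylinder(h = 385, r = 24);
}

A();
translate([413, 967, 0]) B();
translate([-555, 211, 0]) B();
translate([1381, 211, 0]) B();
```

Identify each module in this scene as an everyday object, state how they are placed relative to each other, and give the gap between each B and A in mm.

Each stool's nearest face is 270 mm from the table's bounding box.

A is a table. B is a stool. Three stools sit around the table at the +y, −x, +x sides. The gap between each stool and the table is 270 mm.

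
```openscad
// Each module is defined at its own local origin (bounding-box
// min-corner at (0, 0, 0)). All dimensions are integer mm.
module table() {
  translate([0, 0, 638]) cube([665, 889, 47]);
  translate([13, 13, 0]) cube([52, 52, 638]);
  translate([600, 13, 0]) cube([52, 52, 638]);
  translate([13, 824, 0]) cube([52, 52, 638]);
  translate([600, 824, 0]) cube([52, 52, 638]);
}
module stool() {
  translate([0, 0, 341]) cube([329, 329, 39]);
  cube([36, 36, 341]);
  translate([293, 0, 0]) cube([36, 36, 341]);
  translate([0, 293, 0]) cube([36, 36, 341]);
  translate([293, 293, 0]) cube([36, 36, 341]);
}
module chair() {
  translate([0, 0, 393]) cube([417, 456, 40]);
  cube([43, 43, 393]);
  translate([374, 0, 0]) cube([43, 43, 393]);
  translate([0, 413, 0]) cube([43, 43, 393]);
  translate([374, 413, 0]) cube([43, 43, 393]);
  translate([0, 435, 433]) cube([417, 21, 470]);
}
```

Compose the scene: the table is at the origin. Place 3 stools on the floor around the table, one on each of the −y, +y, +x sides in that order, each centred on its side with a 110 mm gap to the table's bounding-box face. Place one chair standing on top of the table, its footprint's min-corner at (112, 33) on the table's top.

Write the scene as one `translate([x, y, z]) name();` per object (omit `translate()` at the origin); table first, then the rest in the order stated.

table();
translate([168, -439, 0]) stool();
translate([168, 999, 0]) stool();
translate([775, 280, 0]) stool();
translate([112, 33, 685]) chair();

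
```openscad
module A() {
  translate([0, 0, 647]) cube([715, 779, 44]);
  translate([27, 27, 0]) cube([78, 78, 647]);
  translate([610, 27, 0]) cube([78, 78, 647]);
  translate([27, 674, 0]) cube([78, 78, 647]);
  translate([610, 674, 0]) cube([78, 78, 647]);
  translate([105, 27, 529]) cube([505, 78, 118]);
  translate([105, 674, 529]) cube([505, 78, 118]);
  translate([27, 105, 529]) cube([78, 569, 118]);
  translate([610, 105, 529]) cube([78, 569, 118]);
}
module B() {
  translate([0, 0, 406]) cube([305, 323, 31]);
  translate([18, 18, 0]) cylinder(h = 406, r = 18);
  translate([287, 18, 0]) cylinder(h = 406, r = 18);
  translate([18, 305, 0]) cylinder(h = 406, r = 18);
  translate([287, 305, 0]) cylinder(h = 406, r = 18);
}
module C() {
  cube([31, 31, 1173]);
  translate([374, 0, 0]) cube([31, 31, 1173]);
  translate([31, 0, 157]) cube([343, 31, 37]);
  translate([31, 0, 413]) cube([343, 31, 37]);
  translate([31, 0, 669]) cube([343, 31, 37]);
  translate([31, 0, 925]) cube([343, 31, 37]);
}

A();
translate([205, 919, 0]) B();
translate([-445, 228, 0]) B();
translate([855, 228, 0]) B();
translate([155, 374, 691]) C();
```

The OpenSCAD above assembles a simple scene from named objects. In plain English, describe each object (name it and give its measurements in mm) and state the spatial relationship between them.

A is a table with a 715×779 mm rectangular top, 44 mm thick, top surface at z = 691 mm, supported by four 78×78 mm square legs, each inset 27 mm from the nearest pair of top edges, running from the floor. Four apron rails, 78 mm thick and 118 mm tall, run between adjacent legs with their top edges flush with the underside of the top and their outer faces flush with the legs' outer faces.

B is a four-legged stool. The seat is a 305×323×31 mm slab whose top surface is at z = 437 mm; four round legs, each 36 mm in diameter, run from the floor (z = 0) to the underside of the seat, each leg's axis is inset half a diameter from the nearest pair of seat edges (so the leg's bounding box is flush with the corner).

C is a straight ladder. Two 31×31 mm vertical rails, 1173 mm tall, stand 405 mm apart (outside-to-outside) with their front faces coplanar on the −y side. 4 rungs, each 31 mm deep and 37 mm tall, span between the inner faces of the rails, front faces flush with the rails. The lowest rung's underside is at z = 157 mm and rungs are spaced 256 mm apart (underside to underside).

Three stools sit around the table at the +y, −x, +x sides. The ladder is on top of the table, centred.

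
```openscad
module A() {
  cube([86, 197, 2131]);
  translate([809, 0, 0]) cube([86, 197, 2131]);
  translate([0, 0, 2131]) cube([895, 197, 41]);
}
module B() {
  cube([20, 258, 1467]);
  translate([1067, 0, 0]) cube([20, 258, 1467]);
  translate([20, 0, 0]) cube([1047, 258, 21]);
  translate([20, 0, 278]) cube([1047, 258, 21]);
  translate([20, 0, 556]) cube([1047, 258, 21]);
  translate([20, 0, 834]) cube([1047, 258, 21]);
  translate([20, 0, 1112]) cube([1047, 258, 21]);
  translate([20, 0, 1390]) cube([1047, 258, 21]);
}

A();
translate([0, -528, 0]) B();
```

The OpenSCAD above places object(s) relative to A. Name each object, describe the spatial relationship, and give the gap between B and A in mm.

The bookshelf's nearest face is 270 mm from the door frame's −y face.

A is a door frame. B is a bookshelf. The bookshelf is on the floor beside the door frame on its −y side. The gap between the bookshelf and the door frame is 270 mm.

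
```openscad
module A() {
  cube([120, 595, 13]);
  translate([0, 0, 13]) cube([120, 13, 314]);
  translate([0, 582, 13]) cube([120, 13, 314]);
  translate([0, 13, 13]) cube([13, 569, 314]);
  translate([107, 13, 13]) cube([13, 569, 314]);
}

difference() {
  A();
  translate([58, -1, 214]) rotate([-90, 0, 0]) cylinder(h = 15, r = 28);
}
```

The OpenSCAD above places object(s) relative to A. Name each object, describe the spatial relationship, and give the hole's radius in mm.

The subtracted cylinder has r = 28 mm.

A is an open box. The open box has a circular hole through its front wall. The hole's radius is 28 mm.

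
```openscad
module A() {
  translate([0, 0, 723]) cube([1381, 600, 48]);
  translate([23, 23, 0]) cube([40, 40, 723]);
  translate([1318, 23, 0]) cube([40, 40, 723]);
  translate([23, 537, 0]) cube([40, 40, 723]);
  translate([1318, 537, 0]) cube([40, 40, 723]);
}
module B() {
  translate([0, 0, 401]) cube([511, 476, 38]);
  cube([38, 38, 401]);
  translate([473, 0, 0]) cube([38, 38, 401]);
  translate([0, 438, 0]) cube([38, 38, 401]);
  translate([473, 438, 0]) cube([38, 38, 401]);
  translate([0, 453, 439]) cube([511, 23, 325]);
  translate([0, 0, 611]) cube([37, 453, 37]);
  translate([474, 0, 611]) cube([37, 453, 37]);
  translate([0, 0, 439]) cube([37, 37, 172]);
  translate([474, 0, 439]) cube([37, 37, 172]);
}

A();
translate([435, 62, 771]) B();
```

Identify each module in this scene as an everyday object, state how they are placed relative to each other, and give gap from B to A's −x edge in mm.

The chair's min-x is at 435; the table's min-x is 0; gap = 435 mm.

A is a table. B is a chair. The chair is on top of the table, centred. The gap from the chair to the table's −x edge is 435 mm.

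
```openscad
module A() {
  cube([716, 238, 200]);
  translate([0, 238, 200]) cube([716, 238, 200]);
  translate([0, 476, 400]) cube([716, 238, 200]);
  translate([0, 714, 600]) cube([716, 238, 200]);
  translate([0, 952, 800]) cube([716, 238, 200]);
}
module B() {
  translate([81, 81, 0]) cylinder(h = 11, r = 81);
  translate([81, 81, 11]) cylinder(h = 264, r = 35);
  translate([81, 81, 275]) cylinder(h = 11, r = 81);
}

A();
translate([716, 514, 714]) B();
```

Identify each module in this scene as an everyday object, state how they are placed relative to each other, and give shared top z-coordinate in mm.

Both tops at z = 1000 mm.

A is a staircase. B is a spool. The spool is beside the staircase with their tops flush at z = 1000. The shared top z-coordinate is 1000 mm.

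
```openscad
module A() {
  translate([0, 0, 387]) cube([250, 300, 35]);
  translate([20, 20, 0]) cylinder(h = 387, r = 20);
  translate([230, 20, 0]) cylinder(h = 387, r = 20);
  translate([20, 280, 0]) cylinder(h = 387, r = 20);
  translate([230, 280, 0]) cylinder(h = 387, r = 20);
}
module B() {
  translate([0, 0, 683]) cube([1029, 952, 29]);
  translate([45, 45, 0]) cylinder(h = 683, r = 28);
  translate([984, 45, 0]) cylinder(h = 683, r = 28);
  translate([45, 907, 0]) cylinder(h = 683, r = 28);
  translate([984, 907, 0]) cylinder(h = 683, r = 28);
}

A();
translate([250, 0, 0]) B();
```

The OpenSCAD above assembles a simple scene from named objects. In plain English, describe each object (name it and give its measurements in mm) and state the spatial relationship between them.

A is a four-legged stool. The seat is 250×300 mm, 35 mm thick, top at z = 422 mm. It stands on four round legs, each 40 mm in diameter, from z = 0 to the seat underside, each leg's axis is inset half a diameter from the nearest pair of seat edges (so the leg's bounding box is flush with the corner).

B is a rectangular dining table. The top is 1029×952×29 mm with its upper surface at z = 712 mm. It stands on four round legs of 56 mm diameter, each leg's bounding box inset 17 mm from the nearest pair of top edges, running from the floor to the underside of the top.

The table is against the stool's +x side, with their −y faces flush.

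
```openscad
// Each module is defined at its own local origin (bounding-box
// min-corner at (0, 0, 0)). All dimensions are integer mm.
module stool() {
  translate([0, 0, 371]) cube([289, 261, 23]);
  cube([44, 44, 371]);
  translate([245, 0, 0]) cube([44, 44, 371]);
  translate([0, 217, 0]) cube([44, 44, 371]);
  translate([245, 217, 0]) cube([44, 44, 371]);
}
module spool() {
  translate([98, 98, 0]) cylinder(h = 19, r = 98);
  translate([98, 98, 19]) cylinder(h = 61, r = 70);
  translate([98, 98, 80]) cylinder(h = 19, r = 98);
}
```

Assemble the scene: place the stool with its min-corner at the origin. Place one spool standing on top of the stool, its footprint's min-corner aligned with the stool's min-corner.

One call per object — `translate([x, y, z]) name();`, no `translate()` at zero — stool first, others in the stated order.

stool();
translate([0, 0, 394]) spool();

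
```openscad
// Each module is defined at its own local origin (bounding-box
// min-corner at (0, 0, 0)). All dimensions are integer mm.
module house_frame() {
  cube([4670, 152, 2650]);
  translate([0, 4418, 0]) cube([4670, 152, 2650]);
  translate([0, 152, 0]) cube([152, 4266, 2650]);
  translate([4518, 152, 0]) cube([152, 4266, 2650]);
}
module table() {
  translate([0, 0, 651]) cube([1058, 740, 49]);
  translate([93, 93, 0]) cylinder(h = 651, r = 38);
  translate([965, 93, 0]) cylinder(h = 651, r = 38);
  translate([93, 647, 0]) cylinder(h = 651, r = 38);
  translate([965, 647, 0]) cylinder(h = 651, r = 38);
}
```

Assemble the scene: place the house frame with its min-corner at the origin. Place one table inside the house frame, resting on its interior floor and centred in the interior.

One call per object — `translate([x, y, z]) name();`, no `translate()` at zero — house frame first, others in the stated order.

house_frame();
translate([1806, 1915, 0]) table();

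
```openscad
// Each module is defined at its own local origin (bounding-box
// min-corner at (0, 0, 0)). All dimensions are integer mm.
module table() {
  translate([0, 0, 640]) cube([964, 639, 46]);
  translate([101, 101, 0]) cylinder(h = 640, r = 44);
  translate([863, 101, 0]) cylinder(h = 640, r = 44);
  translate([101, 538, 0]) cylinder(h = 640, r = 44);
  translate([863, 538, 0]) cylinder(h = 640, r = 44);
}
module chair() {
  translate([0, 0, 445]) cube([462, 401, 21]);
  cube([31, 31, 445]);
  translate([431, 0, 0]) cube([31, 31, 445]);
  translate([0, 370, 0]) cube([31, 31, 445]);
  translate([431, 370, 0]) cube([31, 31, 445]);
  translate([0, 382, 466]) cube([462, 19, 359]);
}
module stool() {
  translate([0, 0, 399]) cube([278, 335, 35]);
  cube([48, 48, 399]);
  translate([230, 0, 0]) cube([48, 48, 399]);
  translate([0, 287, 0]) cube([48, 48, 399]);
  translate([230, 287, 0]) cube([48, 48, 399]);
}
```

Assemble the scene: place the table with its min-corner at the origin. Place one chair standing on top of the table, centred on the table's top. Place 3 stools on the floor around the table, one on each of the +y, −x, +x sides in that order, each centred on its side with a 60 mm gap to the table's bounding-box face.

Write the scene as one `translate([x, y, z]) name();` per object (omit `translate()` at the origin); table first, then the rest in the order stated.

table();
translate([251, 119, 686]) chair();
translate([343, 699, 0]) stool();
translate([-338, 152, 0]) stool();
translate([1024, 152, 0]) stool();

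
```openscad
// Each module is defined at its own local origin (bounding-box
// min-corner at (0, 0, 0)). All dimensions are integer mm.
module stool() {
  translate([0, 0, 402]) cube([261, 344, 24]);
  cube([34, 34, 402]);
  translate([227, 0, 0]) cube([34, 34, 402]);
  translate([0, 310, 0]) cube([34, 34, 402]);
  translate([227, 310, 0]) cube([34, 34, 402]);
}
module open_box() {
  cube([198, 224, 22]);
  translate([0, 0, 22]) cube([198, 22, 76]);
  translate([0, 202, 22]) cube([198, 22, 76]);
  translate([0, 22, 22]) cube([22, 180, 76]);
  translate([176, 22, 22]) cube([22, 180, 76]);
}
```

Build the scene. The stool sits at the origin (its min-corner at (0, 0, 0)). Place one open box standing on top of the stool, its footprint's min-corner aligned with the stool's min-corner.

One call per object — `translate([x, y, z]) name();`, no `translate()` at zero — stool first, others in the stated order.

stool();
translate([0, 0, 426]) open_box();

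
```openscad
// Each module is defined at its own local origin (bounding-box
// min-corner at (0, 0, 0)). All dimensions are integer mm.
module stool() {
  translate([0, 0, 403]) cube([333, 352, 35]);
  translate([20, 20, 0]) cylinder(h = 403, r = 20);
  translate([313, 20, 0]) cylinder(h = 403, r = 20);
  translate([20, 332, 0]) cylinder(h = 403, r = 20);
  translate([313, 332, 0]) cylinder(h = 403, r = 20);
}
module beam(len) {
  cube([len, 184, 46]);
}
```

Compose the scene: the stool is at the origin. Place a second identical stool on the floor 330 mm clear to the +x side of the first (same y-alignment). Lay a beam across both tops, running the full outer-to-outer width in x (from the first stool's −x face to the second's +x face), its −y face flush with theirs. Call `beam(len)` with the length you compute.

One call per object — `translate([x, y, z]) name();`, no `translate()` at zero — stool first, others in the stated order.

stool();
translate([663, 0, 0]) stool();
translate([0, 0, 438]) beam(996);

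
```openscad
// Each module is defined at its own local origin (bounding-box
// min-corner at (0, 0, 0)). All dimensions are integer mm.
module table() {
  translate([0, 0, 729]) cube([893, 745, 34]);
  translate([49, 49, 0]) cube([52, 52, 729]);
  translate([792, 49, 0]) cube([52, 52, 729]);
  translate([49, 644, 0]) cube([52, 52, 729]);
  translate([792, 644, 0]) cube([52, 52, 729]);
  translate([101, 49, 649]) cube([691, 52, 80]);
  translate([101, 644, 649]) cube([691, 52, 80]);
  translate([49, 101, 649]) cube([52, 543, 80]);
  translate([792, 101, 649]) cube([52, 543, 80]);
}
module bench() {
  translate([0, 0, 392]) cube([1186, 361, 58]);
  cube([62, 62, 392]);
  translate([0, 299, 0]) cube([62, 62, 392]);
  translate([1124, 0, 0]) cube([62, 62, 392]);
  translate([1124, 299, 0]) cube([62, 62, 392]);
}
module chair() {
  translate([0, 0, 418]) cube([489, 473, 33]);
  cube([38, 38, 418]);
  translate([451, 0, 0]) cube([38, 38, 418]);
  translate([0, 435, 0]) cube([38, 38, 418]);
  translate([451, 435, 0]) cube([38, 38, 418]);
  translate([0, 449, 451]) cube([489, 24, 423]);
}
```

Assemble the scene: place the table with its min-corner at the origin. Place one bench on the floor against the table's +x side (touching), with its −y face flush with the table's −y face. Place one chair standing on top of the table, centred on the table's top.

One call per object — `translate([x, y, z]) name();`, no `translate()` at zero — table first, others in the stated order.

table();
translate([893, 0, 0]) bench();
translate([202, 136, 763]) chair();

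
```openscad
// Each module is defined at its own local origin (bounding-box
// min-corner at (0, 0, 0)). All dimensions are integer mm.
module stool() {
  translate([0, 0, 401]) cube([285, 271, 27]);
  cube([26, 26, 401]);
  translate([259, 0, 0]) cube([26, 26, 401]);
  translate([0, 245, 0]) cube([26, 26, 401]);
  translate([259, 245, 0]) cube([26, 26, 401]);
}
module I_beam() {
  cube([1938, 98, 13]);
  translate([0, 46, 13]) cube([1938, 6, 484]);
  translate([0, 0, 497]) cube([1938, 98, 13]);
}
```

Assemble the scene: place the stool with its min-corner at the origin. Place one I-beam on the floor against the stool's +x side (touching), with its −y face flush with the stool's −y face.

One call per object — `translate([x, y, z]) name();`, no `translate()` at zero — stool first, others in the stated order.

stool();
translate([285, 0, 0]) I_beam();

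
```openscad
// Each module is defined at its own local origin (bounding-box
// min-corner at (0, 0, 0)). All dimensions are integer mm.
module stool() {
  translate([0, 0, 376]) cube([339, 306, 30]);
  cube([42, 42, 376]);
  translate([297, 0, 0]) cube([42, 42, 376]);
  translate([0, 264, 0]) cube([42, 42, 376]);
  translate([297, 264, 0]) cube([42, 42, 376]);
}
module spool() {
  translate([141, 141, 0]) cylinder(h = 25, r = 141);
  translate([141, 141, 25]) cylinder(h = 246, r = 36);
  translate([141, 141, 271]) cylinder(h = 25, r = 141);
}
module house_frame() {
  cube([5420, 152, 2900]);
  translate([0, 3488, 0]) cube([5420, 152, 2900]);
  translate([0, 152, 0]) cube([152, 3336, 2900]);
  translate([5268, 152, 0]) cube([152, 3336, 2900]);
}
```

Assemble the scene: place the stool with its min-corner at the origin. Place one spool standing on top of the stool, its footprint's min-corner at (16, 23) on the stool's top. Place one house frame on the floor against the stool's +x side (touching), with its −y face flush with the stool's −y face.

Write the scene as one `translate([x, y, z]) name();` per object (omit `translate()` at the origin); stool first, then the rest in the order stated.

stool();
translate([16, 23, 406]) spool();
translate([339, 0, 0]) house_frame();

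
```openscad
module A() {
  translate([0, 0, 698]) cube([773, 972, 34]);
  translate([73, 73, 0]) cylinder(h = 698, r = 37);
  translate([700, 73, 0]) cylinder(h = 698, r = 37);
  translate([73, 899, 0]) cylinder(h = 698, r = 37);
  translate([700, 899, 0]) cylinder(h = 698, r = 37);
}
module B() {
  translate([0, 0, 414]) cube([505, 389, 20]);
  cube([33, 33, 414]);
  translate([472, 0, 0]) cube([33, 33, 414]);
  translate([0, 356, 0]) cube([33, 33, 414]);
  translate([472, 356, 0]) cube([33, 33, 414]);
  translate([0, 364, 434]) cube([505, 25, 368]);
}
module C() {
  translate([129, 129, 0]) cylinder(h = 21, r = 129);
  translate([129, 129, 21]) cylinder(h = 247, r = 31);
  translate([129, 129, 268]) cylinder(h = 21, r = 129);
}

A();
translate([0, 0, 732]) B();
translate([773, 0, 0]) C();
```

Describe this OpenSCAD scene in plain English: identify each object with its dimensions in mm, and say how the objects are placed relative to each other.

A is a table with a 773×972 mm rectangular top, 34 mm thick, top surface at z = 732 mm, supported by four round legs of 74 mm diameter, each leg's bounding box inset 36 mm from the nearest pair of top edges, running from the floor.

B is a chair: 505×389 mm seat, 20 mm thick, top at z = 434 mm, on four 33 mm square corner legs flush with the seat edges. A 25 mm thick backrest slab spans the full seat width, extending 368 mm above the seat top, its back face flush with the seat's +y edge.

C is a spool: two coaxial disc flanges of radius 129 mm and thickness 21 mm, joined by a core cylinder of radius 31 mm and height 247 mm. The lower flange rests on z = 0 and the three cylinders share a vertical axis.

The chair is on top of the table. The spool is against the table's +x side, with their −y faces flush.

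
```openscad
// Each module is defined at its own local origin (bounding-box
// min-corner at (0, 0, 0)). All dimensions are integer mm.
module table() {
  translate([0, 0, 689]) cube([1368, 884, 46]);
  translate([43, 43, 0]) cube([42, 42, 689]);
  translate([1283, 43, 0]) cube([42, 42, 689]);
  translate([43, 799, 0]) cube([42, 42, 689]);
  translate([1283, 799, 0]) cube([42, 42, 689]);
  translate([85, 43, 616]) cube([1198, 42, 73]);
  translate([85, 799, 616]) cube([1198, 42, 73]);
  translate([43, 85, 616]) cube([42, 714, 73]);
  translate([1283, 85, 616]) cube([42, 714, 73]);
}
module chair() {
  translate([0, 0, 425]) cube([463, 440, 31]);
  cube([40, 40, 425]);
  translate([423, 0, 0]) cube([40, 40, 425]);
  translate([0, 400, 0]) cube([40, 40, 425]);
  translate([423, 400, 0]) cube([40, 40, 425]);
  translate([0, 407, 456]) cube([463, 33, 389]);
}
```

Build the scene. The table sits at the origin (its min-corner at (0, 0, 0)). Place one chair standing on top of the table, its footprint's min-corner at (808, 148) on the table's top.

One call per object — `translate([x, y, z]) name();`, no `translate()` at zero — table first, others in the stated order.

table();
translate([808, 148, 735]) chair();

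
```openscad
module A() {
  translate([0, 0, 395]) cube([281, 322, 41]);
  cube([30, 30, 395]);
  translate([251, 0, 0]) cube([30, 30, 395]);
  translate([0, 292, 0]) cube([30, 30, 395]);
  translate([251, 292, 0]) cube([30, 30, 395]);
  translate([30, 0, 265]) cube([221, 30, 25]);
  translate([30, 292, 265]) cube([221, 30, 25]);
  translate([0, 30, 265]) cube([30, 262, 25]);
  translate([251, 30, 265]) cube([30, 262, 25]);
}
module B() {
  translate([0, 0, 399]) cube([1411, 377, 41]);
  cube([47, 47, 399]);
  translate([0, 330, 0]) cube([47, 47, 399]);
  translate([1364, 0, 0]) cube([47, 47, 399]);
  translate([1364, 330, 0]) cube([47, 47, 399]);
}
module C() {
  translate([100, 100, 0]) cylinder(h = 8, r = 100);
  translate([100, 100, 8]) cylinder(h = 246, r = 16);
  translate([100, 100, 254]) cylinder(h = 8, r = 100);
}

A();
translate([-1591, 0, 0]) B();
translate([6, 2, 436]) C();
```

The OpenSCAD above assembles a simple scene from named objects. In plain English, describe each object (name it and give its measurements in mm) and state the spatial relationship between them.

A is a simple wooden stool: a rectangular seat 281 mm (x) by 322 mm (y), 41 mm thick, top face at z = 436 mm, on four square legs, each 30×30 mm in cross-section. The legs rest on z = 0, each flush with a corner of the seat. Four stretchers, 30 mm wide and 25 mm tall, connect adjacent legs with their undersides at z = 265 mm, each running between the inner faces of the legs it joins and aligned with the legs' outer faces on the other axis.

B is a bench: a 1411×377 mm seat slab, 41 mm thick, top at z = 440 mm, on four 47×47 mm square legs flush with the seat corners and standing on z = 0.

C is a spool: two coaxial disc flanges of radius 100 mm and thickness 8 mm, joined by a core cylinder of radius 16 mm and height 246 mm. The lower flange rests on z = 0 and the three cylinders share a vertical axis.

The bench is on the floor beside the stool on its −x side. The spool is on top of the stool.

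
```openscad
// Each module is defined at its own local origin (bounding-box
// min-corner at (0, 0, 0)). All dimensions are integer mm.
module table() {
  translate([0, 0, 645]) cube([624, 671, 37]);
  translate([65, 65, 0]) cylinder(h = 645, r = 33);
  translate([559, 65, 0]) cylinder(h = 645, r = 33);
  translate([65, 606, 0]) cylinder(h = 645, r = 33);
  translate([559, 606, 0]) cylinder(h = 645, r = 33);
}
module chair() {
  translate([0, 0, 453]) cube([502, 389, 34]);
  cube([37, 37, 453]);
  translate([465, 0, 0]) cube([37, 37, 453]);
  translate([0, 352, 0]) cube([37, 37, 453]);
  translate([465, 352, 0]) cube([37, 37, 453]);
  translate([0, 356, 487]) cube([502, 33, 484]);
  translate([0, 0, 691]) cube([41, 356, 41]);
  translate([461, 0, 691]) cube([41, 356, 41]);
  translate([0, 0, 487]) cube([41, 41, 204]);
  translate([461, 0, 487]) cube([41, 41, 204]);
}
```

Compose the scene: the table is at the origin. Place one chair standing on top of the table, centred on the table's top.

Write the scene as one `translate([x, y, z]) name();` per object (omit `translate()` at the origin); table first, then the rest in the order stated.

table();
translate([61, 141, 682]) chair();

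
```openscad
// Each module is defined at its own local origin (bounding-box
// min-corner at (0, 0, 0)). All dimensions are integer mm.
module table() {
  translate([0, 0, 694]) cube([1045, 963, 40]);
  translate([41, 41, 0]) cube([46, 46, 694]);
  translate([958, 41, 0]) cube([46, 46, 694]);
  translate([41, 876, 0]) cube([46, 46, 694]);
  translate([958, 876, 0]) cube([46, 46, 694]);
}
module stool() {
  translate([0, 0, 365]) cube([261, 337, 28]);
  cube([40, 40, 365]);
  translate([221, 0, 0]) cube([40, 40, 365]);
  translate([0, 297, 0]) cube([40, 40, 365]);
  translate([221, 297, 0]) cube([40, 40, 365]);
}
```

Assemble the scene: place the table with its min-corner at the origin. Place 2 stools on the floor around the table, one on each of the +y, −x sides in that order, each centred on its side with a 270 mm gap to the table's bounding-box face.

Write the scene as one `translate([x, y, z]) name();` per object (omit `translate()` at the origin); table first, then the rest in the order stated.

table();
translate([392, 1233, 0]) stool();
translate([-531, 313, 0]) stool();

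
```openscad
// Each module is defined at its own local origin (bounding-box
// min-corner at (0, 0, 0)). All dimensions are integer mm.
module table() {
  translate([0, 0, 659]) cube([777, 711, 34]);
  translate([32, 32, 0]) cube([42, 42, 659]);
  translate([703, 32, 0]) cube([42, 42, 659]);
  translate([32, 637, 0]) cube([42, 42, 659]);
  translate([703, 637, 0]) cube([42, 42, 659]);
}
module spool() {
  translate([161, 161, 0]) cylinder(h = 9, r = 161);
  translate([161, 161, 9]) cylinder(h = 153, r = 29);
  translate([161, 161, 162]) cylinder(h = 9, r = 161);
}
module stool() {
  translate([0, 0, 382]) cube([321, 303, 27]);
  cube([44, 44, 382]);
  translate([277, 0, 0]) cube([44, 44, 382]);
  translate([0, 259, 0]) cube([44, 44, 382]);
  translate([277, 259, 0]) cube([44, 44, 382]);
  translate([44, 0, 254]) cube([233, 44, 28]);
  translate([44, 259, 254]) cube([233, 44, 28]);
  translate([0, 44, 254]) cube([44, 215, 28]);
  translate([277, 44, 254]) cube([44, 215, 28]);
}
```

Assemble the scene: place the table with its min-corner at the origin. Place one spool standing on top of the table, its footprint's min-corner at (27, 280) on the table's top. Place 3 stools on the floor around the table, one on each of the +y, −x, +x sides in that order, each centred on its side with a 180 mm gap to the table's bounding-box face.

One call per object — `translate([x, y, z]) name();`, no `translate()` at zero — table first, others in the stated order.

table();
translate([27, 280, 693]) spool();
translate([228, 891, 0]) stool();
translate([-501, 204, 0]) stool();
translate([957, 204, 0]) stool();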